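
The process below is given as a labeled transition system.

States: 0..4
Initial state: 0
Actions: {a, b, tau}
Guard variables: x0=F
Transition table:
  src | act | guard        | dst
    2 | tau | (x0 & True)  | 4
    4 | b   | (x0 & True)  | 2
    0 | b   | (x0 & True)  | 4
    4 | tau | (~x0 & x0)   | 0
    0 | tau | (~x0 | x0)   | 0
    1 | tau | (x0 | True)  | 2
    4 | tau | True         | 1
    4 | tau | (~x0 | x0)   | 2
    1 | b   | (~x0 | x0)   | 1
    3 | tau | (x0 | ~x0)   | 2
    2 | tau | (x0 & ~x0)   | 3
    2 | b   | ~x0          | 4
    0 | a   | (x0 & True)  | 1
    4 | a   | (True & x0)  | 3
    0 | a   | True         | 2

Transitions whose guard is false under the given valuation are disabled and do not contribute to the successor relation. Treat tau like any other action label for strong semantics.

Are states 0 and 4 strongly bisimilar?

Compute ~ classes (split until stable):
  round 0: {{0,1,2,3,4}}
  round 1: {{0},{1},{2},{3,4}}
  round 2: {{0},{1},{2},{3},{4}}
Fixed point at round 3; 5 class(es).
class of 0: {0}; class of 4: {4}

Answer: NOT BISIMILAR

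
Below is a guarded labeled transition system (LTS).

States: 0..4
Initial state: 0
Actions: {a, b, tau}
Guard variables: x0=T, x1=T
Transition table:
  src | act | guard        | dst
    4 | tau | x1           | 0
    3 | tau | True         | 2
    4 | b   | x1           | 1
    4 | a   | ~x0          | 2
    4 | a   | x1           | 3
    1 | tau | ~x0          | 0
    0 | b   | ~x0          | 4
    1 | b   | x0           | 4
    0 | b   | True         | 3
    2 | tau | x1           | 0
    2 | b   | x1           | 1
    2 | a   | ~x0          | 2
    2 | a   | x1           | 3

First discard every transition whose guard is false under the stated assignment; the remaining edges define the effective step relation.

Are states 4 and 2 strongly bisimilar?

Compute ~ classes (split until stable):
  P[0] = {{0,1,2,3,4}}
  P[1] = {{0,1},{2,4},{3}}
  P[2] = {{0},{1},{2,4},{3}}
stable after 3 split(s): 4 block(s)
[4]={2,4}  [2]={2,4}

Answer: BISIMILAR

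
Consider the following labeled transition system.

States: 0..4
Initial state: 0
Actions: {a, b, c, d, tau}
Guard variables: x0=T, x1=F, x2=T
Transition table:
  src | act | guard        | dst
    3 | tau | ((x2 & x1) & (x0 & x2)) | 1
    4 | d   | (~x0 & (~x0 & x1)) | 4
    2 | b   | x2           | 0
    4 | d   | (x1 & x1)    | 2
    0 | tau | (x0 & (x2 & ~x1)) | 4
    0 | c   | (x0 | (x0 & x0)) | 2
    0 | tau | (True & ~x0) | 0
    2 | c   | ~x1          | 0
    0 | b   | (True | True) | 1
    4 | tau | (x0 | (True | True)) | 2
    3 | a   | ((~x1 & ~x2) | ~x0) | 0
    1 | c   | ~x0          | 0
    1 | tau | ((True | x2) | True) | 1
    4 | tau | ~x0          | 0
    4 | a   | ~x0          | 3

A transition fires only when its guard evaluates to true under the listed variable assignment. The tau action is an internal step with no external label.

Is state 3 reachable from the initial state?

After dropping false guards: 7 live edges.
depth 0: {0}
depth 1: {1,2,4}  total {0,1,2,4}
Reachable = {0,1,2,4}

Answer: UNREACHABLE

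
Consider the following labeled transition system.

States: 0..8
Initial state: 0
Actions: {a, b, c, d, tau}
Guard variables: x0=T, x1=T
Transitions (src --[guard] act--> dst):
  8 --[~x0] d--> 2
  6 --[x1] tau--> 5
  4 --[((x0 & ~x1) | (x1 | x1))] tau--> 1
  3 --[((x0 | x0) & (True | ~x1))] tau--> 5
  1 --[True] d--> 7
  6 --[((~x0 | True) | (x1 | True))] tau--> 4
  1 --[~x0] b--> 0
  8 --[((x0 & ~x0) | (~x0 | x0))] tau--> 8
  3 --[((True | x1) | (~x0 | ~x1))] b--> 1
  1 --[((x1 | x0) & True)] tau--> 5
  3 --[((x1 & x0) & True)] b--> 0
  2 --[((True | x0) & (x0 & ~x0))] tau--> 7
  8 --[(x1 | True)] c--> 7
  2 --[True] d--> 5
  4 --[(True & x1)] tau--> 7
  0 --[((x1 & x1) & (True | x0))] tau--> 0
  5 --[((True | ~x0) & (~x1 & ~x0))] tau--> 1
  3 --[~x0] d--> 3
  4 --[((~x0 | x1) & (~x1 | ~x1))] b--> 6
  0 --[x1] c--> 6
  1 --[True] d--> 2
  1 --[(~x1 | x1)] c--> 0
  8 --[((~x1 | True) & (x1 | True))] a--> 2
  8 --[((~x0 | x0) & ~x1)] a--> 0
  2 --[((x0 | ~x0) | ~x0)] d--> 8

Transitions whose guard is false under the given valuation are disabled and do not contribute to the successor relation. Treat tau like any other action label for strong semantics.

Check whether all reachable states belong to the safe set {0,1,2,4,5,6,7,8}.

Answer: INVARIANT HOLDS

Analysis:
Inv-set: {0,1,2,4,5,6,7,8}
R = {0,1,2,4,5,6,7,8}
  0: ok
  1: ok
  2: ok
  4: ok
  5: ok
  6: ok
  7: ok
  8: ok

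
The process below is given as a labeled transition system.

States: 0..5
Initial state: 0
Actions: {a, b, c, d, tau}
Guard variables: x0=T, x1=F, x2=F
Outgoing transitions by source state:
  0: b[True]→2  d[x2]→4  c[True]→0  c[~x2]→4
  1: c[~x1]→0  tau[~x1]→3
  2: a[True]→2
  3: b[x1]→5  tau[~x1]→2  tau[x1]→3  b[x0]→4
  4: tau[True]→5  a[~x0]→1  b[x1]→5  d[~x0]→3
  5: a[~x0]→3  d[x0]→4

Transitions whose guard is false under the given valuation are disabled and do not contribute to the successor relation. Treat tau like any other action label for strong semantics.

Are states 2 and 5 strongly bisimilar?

Answer: NOT BISIMILAR

Trace:
Refine partition for ~:
  π0 = {{0,1,2,3,4,5}}
  π1 = {{0},{1},{2},{3},{4},{5}}
6 equivalence class(es) (converged in 2)
[2]={2}  [5]={5}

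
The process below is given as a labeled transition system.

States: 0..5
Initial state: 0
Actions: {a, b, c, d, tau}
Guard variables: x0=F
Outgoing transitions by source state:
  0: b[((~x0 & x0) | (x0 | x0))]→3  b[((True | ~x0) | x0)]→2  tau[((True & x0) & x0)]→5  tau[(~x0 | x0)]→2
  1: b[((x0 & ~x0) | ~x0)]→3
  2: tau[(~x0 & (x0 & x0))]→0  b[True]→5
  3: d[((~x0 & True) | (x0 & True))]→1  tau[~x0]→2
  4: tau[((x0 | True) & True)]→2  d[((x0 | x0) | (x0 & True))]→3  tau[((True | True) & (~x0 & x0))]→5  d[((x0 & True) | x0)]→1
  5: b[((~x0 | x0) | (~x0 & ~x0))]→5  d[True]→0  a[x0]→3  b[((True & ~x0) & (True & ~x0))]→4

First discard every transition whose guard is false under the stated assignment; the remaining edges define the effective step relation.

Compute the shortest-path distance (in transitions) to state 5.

BFS to 5:
  depth 0: {0}
  depth 1: {2}
  depth 2: {5}
5 enters at depth 2; path b·b

Answer: 2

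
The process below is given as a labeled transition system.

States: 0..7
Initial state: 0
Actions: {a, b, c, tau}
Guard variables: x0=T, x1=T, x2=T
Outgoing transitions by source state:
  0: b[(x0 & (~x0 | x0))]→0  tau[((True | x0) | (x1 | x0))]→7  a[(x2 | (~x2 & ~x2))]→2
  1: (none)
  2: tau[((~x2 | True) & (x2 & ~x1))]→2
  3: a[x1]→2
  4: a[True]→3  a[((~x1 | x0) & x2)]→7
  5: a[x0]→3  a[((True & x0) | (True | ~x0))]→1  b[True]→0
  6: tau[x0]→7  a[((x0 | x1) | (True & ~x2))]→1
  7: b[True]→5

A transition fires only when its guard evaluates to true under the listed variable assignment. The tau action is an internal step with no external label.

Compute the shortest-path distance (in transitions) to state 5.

Layered search for 5:
  Layer 0: {0}
  Layer 1: {2,7}
  Layer 2: {5}
depth(5)=2, e.g. tau·b

Answer: 2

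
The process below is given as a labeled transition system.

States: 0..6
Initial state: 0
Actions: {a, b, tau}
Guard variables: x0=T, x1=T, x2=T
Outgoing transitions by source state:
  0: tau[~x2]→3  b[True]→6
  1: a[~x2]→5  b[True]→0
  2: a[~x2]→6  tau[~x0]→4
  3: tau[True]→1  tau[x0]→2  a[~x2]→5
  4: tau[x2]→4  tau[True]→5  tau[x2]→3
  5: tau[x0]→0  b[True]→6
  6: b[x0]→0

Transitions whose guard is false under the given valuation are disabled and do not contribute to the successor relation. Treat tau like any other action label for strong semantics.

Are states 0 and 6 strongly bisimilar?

Bisimulation quotient by refinement:
  π0 = {{0,1,2,3,4,5,6}}
  π1 = {{0,1,6},{2},{3,4},{5}}
  π2 = {{0,1,6},{2},{3},{4},{5}}
Fixed point at round 3; 5 class(es).
class of 0: {0,1,6}; class of 6: {0,1,6}

Answer: BISIMILAR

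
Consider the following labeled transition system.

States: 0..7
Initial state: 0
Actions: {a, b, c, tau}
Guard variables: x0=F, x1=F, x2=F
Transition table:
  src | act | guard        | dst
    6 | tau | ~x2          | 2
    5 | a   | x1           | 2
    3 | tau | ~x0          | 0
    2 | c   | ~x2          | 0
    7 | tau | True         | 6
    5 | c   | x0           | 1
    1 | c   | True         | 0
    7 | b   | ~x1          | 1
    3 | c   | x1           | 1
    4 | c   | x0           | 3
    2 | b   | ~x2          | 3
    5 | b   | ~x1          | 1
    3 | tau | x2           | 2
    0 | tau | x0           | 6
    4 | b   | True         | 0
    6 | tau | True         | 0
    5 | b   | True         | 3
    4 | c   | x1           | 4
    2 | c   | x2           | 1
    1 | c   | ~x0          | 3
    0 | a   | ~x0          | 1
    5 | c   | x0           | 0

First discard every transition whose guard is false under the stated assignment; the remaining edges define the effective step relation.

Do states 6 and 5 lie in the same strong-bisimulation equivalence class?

Answer: NOT BISIMILAR

Working:
Compute ~ classes (split until stable):
  P[0] = {{0,1,2,3,4,5,6,7}}
  P[1] = {{0},{1},{2},{3,6},{4,5},{7}}
  P[2] = {{0},{1},{2},{3},{4},{5},{6},{7}}
Fixed point at round 3; 8 class(es).
[6]={6}  [5]={5}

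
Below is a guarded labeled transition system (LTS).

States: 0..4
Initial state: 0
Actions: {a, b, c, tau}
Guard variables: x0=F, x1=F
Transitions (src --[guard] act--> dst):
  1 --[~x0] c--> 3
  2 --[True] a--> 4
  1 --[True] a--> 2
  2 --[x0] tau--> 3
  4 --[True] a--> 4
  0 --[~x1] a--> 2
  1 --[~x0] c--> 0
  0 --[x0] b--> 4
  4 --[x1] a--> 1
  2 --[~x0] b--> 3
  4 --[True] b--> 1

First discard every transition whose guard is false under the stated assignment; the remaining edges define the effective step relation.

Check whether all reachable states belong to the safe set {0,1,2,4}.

Answer: INVARIANT VIOLATED at state 3

Analysis:
Safe = {0,1,2,4}
R = {0,1,2,3,4}
  0: ✓
  1: ✓
  2: ✓
  3: VIOLATES
  4: ✓
counterexample path to 3: a·b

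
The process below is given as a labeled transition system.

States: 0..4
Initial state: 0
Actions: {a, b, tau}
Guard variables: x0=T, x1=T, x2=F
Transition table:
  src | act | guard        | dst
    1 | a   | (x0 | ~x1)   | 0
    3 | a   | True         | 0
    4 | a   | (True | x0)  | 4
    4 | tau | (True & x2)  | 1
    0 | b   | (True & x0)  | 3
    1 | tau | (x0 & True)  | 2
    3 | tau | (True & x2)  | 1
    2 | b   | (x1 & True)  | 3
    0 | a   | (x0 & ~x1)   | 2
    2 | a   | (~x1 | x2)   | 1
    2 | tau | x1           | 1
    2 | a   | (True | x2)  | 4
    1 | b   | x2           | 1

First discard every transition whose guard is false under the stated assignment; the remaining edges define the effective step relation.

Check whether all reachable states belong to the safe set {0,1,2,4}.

Safe = {0,1,2,4}
Reach set: {0,3}
  0: safe
  3: ✗ unsafe
reach 3 via b — violates

Answer: INVARIANT VIOLATED at state 3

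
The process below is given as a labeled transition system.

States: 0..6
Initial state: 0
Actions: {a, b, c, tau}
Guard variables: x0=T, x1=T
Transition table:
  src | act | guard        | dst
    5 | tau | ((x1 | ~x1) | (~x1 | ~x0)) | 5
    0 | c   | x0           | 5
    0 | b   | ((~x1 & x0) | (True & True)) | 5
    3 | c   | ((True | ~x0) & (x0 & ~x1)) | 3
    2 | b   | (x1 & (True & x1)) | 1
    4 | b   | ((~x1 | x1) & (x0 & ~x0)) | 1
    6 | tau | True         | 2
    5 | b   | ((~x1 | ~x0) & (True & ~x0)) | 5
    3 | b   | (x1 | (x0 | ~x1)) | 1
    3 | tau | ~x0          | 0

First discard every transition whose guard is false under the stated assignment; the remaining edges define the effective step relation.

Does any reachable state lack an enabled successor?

R = {0,5}
  0: b→5  c→5  [2 exit(s)]
  5: tau→5  [1 exit(s)]

Answer: DEADLOCK-FREE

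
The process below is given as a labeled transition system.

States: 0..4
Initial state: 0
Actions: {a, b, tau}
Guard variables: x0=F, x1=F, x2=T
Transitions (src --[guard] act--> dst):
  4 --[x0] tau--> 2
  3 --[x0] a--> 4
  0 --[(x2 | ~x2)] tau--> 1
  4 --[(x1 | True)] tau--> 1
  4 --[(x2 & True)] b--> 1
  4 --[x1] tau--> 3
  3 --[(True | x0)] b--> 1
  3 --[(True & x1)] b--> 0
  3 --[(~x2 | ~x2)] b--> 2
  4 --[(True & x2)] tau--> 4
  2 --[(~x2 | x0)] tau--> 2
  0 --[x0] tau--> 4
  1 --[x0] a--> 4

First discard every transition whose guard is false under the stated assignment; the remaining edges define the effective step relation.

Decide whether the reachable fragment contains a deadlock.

Answer: DEADLOCK at state 1

Working:
Reach set: {0,1}
  0: tau→1  [1 exit(s)]
  1: ∅  [deadlock]
witness 1: tau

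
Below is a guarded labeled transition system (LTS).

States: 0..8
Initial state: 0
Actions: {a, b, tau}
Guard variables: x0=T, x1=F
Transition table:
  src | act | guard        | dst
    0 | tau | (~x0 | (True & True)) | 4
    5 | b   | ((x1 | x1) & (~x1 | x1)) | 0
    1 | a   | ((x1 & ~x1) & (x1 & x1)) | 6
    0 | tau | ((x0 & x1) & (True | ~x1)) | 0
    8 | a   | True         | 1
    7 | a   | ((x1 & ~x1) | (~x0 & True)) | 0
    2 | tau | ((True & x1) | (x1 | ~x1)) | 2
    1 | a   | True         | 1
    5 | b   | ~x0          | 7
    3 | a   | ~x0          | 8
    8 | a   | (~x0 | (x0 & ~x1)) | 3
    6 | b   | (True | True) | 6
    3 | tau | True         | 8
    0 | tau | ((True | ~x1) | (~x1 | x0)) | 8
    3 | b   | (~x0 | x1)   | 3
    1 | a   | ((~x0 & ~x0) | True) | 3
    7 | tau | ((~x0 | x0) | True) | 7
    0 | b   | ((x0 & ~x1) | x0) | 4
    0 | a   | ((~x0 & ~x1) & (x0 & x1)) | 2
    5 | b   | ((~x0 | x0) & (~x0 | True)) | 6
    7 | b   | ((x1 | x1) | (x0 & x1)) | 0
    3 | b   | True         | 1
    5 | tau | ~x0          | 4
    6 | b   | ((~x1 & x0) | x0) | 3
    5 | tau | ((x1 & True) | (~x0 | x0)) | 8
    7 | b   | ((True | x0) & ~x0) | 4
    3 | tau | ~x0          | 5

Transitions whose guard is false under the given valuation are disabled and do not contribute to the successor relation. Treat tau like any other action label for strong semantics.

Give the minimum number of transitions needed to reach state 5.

Answer: UNREACHABLE

Trace:
Breadth-first toward 5:
  L0 = {0}
  L1 = {4,8}
  L2 = {1,3}
5 never appears.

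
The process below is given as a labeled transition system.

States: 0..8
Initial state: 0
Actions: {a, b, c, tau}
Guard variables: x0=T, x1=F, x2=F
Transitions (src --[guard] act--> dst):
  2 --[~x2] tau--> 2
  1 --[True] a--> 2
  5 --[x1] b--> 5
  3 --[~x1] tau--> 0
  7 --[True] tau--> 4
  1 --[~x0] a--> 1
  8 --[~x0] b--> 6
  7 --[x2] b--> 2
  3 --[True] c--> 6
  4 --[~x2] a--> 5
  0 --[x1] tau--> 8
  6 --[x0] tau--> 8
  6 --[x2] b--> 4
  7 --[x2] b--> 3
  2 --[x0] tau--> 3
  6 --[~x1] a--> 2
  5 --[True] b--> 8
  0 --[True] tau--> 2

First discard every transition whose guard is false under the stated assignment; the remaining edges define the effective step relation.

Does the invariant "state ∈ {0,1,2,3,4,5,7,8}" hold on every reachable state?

Allowed set {0,1,2,3,4,5,7,8}
Reach set: {0,2,3,6,8}
  0: safe
  2: safe
  3: safe
  6: VIOLATES
  8: safe
witness against invariant: tau·tau·c → 6

Answer: INVARIANT VIOLATED at state 6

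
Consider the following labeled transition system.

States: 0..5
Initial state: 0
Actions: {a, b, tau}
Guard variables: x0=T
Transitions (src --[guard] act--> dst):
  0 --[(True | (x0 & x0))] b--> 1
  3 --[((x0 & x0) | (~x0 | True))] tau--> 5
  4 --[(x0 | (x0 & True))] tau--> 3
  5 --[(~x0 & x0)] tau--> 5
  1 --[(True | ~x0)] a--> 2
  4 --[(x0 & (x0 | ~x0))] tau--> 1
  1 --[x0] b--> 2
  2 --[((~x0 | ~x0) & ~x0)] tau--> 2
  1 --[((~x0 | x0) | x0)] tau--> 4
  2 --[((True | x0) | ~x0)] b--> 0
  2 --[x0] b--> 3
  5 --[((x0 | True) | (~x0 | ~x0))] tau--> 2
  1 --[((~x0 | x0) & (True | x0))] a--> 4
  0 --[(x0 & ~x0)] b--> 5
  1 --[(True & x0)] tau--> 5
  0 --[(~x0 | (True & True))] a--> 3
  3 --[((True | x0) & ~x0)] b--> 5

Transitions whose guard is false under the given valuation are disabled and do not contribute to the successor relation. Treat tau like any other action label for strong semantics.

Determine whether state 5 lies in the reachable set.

Guard filter leaves 13 enabled edge(s).
depth 0: {0}
depth 1: {1,3}  total {0,1,3}
depth 2: {2,4,5}  total {0,1,2,3,4,5}
Reach set: {0,1,2,3,4,5}
witness 5: b·tau

Answer: REACHABLE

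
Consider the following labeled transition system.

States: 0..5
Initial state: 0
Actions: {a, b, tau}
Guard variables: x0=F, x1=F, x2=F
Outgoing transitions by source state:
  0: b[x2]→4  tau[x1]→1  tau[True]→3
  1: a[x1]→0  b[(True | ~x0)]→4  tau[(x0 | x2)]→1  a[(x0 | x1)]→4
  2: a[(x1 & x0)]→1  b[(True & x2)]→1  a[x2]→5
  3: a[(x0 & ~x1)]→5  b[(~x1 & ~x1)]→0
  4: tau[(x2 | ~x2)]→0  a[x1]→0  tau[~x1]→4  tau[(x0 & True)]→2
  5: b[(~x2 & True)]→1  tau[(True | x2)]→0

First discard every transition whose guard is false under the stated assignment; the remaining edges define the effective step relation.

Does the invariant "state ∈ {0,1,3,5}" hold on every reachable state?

Answer: INVARIANT HOLDS

Working:
Allowed set {0,1,3,5}
Reachable = {0,3}
  0: safe
  3: safe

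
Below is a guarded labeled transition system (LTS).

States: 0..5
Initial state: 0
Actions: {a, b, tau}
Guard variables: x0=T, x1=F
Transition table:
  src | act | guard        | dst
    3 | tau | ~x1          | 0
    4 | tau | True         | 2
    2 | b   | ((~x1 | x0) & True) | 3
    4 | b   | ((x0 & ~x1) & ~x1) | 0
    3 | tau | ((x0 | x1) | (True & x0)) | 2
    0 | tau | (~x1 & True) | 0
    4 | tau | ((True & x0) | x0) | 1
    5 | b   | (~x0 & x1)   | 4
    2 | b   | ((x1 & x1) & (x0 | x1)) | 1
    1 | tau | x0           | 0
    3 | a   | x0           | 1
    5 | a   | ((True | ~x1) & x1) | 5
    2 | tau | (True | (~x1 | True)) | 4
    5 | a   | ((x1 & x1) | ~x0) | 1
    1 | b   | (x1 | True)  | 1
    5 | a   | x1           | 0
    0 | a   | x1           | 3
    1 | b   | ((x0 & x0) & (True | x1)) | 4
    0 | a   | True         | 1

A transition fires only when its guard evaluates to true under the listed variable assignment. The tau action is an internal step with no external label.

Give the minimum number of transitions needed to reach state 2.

Answer: 3

Analysis:
BFS to 2:
  Layer 0: {0}
  Layer 1: {1}
  Layer 2: {4}
  Layer 3: {2}
2 enters at depth 3; path a·b·tau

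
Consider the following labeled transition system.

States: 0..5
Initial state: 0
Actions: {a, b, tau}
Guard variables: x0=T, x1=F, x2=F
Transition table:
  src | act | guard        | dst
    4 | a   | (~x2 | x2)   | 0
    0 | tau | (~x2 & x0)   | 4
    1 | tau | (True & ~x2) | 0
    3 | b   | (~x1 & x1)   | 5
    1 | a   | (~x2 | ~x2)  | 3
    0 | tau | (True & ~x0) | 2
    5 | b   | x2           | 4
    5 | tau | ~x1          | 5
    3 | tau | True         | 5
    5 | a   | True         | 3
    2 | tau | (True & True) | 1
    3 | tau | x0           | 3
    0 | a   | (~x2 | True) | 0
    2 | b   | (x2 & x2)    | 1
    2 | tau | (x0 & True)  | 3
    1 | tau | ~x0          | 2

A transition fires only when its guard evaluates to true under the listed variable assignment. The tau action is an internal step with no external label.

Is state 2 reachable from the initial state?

Guard filter leaves 11 enabled edge(s).
depth 0: {0}
depth 1: {4}  total {0,4}
Reachable = {0,4}

Answer: UNREACHABLE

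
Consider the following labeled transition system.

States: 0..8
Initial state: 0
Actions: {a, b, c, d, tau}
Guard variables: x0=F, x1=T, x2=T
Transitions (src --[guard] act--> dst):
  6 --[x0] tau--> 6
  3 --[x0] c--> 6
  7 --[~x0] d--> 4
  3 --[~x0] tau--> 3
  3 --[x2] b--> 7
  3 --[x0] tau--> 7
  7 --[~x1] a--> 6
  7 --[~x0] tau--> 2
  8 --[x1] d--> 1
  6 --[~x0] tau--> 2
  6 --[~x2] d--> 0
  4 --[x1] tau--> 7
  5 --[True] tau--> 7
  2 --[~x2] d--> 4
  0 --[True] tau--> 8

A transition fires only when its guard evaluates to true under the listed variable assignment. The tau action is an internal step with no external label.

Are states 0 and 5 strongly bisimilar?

Refine partition for ~:
  P[0] = {{0,1,2,3,4,5,6,7,8}}
  P[1] = {{0,4,5,6},{1,2},{3},{7},{8}}
  P[2] = {{0},{1,2},{3},{4,5},{6},{7},{8}}
stable after 3 split(s): 7 block(s)
[0]={0}  [5]={4,5}

Answer: NOT BISIMILAR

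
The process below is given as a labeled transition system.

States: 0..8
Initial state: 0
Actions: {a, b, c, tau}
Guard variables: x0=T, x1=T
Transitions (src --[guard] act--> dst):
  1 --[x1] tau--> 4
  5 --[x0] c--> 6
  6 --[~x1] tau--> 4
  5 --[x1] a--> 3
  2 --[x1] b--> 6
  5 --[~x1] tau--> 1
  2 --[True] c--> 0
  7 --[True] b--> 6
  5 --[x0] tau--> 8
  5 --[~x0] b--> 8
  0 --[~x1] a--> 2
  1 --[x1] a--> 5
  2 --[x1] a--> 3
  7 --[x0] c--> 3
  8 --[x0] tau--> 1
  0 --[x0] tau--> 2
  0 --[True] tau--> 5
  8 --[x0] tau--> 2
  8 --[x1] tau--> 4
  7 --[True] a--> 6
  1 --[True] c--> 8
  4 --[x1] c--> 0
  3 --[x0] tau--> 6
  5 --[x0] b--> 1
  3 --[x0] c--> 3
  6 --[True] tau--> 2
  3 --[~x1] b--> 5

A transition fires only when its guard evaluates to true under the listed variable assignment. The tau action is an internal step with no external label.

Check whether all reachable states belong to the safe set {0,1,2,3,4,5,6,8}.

Allowed set {0,1,2,3,4,5,6,8}
R = {0,1,2,3,4,5,6,8}
  0: ✓
  1: ✓
  2: ✓
  3: ✓
  4: ✓
  5: ✓
  6: ✓
  8: ✓

Answer: INVARIANT HOLDS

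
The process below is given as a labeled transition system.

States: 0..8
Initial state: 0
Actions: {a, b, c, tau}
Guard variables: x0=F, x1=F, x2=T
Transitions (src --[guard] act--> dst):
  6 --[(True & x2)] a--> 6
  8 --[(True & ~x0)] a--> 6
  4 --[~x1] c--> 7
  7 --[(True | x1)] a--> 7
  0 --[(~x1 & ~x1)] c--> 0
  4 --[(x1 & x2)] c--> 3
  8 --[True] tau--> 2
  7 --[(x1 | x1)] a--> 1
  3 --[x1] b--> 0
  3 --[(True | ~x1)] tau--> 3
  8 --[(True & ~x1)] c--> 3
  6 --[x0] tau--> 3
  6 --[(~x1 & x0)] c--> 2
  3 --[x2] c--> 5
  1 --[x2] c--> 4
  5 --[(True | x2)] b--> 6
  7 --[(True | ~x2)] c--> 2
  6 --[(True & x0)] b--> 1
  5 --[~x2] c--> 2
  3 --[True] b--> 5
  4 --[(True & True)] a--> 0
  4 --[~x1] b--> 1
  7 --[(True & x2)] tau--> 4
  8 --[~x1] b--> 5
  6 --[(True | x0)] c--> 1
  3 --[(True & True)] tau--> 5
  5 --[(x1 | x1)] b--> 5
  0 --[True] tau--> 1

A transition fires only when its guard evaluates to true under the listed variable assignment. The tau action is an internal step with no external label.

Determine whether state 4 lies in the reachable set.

Answer: REACHABLE

Analysis:
Guard filter leaves 20 enabled edge(s).
depth 0: {0}
depth 1: {1}  total {0,1}
depth 2: {4}  total {0,1,4}
depth 3: {7}  total {0,1,4,7}
depth 4: {2}  total {0,1,2,4,7}
R = {0,1,2,4,7}
witness 4: tau·c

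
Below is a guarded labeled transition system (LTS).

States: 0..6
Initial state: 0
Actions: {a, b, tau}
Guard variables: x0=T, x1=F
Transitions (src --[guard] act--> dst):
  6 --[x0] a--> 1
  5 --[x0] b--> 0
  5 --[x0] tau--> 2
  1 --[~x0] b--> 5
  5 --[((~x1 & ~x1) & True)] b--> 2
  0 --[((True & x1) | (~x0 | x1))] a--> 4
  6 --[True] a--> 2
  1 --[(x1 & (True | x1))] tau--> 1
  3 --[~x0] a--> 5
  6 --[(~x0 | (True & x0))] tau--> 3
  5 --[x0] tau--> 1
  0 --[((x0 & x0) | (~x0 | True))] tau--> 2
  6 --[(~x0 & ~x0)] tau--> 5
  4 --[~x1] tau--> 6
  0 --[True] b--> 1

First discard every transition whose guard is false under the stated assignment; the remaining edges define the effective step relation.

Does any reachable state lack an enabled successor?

Reach set: {0,1,2}
  0: b→1  tau→2  [2 exit(s)]
  1: ∅  [deadlock]
  2: ∅  [deadlock]
trace reaching 1: b

Answer: DEADLOCK at state 1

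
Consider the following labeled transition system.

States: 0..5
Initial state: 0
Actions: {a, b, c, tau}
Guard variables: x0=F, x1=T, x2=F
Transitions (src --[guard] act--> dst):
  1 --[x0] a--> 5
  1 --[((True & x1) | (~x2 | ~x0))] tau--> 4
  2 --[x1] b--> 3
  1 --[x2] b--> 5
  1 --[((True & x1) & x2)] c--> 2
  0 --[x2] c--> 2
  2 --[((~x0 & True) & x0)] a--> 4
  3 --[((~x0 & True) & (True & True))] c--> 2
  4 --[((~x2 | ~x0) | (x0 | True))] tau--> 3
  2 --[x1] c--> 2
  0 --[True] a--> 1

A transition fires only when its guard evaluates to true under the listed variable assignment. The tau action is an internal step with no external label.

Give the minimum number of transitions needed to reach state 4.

Breadth-first toward 4:
  Layer 0: {0}
  Layer 1: {1}
  Layer 2: {4}
4 enters at depth 2; path a·tau

Answer: 2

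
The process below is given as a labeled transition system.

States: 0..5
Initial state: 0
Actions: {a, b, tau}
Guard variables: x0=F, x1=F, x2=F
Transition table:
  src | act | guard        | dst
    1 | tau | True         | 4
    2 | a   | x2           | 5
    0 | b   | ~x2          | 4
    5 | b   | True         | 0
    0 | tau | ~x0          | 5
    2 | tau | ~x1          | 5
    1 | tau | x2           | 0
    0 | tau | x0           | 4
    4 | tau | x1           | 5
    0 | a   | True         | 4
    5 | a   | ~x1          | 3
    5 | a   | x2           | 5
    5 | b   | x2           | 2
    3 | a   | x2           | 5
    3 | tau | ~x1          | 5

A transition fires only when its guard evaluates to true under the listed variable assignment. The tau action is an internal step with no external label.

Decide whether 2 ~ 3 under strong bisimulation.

Bisimulation quotient by refinement:
  P[0] = {{0,1,2,3,4,5}}
  P[1] = {{0},{1,2,3},{4},{5}}
  P[2] = {{0},{1},{2,3},{4},{5}}
stable after 3 split(s): 5 block(s)
class of 2: {2,3}; class of 3: {2,3}

Answer: BISIMILAR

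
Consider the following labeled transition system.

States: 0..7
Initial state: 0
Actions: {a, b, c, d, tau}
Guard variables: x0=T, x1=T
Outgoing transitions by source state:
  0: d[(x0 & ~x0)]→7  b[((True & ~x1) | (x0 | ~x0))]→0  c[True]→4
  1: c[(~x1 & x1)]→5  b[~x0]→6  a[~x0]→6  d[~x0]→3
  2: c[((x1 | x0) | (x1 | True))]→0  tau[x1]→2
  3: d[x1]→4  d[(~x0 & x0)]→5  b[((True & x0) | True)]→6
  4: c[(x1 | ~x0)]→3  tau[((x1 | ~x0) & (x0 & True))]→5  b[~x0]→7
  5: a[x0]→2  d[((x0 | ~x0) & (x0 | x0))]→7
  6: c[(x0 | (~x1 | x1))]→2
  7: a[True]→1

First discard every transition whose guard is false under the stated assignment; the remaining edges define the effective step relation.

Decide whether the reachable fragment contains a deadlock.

Answer: DEADLOCK at state 1

Trace:
R = {0,1,2,3,4,5,6,7}
  0: b→0  c→4  [2 out]
  1: ∅  [STUCK]
  2: c→0  tau→2  [2 out]
  3: b→6  d→4  [2 out]
  4: c→3  tau→5  [2 out]
  5: a→2  d→7  [2 out]
  6: c→2  [1 out]
  7: a→1  [1 out]
trace reaching 1: c·tau·d·a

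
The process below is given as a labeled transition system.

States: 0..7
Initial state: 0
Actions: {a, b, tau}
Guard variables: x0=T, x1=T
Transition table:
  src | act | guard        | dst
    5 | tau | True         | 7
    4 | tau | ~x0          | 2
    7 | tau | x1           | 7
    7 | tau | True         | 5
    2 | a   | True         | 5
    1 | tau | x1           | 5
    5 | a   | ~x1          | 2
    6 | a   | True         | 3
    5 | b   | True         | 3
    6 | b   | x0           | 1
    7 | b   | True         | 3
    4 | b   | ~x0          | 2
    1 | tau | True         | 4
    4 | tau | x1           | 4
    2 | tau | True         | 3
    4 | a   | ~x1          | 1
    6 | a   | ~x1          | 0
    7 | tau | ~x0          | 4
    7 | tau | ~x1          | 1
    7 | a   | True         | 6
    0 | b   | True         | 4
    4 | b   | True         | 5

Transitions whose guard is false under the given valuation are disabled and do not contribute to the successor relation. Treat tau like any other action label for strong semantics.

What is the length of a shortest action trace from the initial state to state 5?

Breadth-first toward 5:
  Layer 0: {0}
  Layer 1: {4}
  Layer 2: {5}
depth(5)=2, e.g. b·b

Answer: 2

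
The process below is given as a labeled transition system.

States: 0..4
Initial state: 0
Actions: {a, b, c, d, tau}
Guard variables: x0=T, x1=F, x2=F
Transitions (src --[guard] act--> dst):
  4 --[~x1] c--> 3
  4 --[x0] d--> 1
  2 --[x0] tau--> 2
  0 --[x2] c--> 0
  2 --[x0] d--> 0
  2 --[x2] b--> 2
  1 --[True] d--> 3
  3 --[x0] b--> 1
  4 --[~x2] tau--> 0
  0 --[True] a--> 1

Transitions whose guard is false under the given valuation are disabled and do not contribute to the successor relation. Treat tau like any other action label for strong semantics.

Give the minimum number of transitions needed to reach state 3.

BFS to 3:
  Layer 0: {0}
  Layer 1: {1}
  Layer 2: {3}
3 enters at depth 2; path a·d

Answer: 2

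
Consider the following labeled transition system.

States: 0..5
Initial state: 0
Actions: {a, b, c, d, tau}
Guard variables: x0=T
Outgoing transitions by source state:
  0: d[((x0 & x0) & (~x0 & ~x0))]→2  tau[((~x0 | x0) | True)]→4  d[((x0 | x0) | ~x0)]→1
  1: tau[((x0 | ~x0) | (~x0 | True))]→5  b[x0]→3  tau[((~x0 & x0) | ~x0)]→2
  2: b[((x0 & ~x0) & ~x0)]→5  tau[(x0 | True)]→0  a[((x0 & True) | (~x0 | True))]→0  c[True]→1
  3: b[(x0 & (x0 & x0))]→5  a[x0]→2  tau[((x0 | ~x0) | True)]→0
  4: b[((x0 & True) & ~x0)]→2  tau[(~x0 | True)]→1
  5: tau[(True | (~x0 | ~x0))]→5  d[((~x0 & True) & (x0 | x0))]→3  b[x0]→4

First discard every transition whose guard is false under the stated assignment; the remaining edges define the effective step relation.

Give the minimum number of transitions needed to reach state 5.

Answer: 2

Working:
BFS to 5:
  Layer 0: {0}
  Layer 1: {1,4}
  Layer 2: {3,5}
first hit 5 at d=2 via d·tau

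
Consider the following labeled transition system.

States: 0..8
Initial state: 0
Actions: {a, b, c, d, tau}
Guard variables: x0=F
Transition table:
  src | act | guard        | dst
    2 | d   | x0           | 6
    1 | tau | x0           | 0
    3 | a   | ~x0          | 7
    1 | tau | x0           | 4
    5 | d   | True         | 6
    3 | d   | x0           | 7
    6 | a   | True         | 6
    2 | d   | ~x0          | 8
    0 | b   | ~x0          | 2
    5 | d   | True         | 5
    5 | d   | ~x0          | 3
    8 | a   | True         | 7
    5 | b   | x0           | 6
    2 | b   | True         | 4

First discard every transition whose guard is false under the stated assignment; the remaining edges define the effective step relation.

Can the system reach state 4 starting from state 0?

Answer: REACHABLE

Analysis:
After dropping false guards: 9 live edges.
L0 = {0}
L1 = {2}  total {0,2}
L2 = {4,8}  total {0,2,4,8}
L3 = {7}  total {0,2,4,7,8}
R = {0,2,4,7,8}
Path to 4: b·b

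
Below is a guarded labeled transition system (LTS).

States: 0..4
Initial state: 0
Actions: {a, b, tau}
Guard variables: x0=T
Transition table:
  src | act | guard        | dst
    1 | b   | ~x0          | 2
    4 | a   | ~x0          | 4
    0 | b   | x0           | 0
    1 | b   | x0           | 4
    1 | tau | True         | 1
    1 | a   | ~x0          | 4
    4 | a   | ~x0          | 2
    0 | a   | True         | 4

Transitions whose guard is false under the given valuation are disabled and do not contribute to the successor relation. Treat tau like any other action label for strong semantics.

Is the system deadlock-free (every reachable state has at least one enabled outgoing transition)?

Answer: DEADLOCK at state 4

Analysis:
R = {0,4}
  0: a→4  b→0  [2 out]
  4: ∅  [STUCK]
Path to 4: a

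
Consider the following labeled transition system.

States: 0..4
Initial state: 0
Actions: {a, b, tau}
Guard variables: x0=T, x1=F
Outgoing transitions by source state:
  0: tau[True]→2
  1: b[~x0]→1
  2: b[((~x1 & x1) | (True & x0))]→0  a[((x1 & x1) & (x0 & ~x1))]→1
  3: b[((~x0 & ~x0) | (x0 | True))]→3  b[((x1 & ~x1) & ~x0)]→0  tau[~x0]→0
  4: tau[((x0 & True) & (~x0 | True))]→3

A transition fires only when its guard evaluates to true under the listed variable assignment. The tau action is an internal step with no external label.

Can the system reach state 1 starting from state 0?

Answer: UNREACHABLE

Trace:
Guard filter leaves 4 enabled edge(s).
depth 0: {0}
depth 1: {2}  now seen {0,2}
Reach set: {0,2}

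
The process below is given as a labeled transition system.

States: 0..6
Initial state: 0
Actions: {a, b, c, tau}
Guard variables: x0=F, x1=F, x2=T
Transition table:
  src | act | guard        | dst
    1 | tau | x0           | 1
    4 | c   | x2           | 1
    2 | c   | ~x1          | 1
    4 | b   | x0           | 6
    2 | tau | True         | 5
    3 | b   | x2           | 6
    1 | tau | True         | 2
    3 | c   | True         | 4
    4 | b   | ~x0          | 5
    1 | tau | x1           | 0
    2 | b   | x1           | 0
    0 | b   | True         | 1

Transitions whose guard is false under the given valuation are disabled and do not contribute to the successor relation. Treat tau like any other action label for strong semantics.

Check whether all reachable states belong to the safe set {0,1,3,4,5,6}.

Answer: INVARIANT VIOLATED at state 2

Working:
Safe = {0,1,3,4,5,6}
Reachable = {0,1,2,5}
  0: ok
  1: ok
  2: ✗ unsafe
  5: ok
counterexample path to 2: b·tau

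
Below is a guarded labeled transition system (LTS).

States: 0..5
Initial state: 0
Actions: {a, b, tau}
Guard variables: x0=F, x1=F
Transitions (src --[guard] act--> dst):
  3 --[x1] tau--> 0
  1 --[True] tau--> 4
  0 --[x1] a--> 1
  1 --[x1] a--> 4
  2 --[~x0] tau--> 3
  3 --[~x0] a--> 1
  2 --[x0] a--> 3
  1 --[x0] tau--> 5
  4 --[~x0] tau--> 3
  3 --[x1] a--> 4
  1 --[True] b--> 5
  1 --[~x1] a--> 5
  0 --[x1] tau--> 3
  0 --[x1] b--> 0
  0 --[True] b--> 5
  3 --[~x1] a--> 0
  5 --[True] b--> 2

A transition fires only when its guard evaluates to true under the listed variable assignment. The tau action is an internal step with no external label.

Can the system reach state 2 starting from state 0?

9 transition(s) survive guard evaluation.
depth 0: {0}
depth 1: {5}  now seen {0,5}
depth 2: {2}  now seen {0,2,5}
depth 3: {3}  now seen {0,2,3,5}
depth 4: {1}  now seen {0,1,2,3,5}
depth 5: {4}  now seen {0,1,2,3,4,5}
R = {0,1,2,3,4,5}
witness 2: b·b

Answer: REACHABLE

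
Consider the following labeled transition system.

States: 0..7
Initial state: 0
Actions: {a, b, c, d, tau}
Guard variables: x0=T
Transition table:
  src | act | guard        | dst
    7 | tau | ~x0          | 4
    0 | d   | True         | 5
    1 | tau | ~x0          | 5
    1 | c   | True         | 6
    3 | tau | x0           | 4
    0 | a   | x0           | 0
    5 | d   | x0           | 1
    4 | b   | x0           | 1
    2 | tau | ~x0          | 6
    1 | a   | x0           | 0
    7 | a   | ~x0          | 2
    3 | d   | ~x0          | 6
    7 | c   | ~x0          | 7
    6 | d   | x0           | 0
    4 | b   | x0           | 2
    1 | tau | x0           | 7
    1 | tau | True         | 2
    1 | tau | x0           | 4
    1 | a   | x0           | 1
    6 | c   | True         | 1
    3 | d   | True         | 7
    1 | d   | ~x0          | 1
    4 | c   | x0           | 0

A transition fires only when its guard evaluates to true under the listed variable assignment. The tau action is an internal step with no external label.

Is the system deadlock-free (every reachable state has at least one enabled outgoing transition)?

Answer: DEADLOCK at state 2

Analysis:
R = {0,1,2,4,5,6,7}
  0: a→0  d→5  [deg 2]
  1: a→0  a→1  c→6  tau→2  tau→4  tau→7  [deg 6]
  2: ∅  [deadlock]
  4: b→1  b→2  c→0  [deg 3]
  5: d→1  [deg 1]
  6: c→1  d→0  [deg 2]
  7: ∅  [deadlock]
trace reaching 2: d·d·tau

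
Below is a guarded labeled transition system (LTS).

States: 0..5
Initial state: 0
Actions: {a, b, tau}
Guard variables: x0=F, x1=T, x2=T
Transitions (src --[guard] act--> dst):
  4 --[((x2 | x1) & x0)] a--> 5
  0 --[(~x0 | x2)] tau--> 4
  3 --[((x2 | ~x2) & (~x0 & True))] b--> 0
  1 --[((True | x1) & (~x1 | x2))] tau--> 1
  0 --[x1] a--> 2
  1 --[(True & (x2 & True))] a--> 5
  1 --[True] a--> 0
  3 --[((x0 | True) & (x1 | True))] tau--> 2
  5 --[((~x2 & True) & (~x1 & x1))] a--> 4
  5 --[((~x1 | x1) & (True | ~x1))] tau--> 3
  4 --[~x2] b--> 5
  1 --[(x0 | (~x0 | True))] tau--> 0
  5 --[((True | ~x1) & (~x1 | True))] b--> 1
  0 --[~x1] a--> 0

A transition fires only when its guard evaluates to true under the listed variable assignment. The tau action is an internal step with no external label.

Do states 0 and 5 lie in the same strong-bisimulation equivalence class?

Refine partition for ~:
  round 0: {{0,1,2,3,4,5}}
  round 1: {{0,1},{2,4},{3,5}}
  round 2: {{0},{1},{2,4},{3},{5}}
stable after 3 split(s): 5 block(s)
0∈{0}, 5∈{5}

Answer: NOT BISIMILAR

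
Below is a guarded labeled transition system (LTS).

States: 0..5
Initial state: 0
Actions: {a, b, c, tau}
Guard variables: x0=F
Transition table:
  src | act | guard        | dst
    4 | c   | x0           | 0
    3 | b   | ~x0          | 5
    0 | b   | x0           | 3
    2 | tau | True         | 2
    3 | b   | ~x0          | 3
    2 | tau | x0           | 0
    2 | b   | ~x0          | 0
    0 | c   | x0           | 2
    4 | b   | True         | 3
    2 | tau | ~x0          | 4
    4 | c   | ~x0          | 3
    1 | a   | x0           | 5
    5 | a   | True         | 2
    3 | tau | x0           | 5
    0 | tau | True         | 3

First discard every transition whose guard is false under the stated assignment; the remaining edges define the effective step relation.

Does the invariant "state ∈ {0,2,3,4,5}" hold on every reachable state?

Allowed set {0,2,3,4,5}
Reachable = {0,2,3,4,5}
  0: safe
  2: safe
  3: safe
  4: safe
  5: safe

Answer: INVARIANT HOLDS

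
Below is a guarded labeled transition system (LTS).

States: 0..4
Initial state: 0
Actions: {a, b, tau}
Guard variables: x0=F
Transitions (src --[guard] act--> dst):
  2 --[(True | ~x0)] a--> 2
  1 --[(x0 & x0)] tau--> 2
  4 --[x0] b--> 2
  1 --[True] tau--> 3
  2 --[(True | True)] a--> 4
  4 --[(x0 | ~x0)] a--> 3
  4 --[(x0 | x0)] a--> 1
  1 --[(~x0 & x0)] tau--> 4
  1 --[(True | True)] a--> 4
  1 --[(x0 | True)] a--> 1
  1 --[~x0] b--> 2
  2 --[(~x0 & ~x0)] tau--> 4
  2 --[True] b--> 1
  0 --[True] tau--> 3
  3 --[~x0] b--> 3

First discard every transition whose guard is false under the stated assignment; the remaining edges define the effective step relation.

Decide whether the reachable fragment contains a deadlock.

R = {0,3}
  0: tau→3  [deg 1]
  3: b→3  [deg 1]

Answer: DEADLOCK-FREE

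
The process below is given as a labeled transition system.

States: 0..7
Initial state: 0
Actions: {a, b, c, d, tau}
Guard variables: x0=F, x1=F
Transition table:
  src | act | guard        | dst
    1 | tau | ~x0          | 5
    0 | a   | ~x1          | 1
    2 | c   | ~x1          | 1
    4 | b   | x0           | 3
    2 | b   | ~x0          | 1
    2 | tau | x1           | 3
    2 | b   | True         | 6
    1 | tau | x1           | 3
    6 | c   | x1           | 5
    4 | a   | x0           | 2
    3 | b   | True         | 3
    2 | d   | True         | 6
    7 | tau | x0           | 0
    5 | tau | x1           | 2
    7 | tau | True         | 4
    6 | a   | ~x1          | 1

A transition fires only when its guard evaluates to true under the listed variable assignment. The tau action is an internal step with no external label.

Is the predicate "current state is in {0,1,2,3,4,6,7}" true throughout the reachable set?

Answer: INVARIANT VIOLATED at state 5

Analysis:
Safe = {0,1,2,3,4,6,7}
Reach set: {0,1,5}
  0: safe
  1: safe
  5: VIOLATES
witness against invariant: a·tau → 5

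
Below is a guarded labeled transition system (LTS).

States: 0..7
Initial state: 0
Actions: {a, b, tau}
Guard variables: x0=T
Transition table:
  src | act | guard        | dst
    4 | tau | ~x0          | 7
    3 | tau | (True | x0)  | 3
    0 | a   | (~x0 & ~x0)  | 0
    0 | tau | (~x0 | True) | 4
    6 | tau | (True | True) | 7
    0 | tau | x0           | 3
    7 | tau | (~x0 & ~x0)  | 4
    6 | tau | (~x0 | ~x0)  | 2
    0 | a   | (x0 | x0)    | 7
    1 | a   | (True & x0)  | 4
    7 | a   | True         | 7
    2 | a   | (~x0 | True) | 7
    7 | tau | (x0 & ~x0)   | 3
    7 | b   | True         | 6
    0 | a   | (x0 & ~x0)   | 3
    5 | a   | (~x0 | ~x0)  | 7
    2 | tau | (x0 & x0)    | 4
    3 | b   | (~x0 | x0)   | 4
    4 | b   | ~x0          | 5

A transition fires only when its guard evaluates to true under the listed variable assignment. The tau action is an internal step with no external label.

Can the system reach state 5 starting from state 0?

Guard filter leaves 11 enabled edge(s).
depth 0: {0}
depth 1: {3,4,7}  total {0,3,4,7}
depth 2: {6}  total {0,3,4,6,7}
R = {0,3,4,6,7}

Answer: UNREACHABLE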